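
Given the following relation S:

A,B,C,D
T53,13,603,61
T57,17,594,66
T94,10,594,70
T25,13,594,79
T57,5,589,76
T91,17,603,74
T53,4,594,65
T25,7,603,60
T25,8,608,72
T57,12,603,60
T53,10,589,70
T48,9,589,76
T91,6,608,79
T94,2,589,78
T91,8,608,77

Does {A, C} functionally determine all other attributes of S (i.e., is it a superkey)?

Two distinct rows share (A=T91, C=608), so {A, C} does not determine every attribute — not a superkey.

No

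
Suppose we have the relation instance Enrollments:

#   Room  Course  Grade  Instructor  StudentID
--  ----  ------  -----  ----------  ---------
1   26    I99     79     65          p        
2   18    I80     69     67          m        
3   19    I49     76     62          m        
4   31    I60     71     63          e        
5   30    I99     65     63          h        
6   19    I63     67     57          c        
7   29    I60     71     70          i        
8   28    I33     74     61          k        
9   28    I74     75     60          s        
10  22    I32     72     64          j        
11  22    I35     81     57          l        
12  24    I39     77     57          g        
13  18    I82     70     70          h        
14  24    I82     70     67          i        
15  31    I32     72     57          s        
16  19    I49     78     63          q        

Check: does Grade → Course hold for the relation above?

Grade=79: row 1 → Course = I99 ✓
Grade=69: row 2 → Course = I80 ✓
Grade=76: row 3 → Course = I49 ✓
Grade=71: rows 4, 7 → Course = I60, I60 ✓
Grade=65: row 5 → Course = I99 ✓
Grade=67: row 6 → Course = I63 ✓
Grade=74: row 8 → Course = I33 ✓
Grade=75: row 9 → Course = I74 ✓
Grade=72: rows 10, 15 → Course = I32, I32 ✓
Grade=81: row 11 → Course = I35 ✓
Grade=77: row 12 → Course = I39 ✓
Grade=70: rows 13, 14 → Course = I82, I82 ✓
Grade=78: row 16 → Course = I49 ✓
Every Grade value is associated with a single Course value, so Grade → Course holds.

Yes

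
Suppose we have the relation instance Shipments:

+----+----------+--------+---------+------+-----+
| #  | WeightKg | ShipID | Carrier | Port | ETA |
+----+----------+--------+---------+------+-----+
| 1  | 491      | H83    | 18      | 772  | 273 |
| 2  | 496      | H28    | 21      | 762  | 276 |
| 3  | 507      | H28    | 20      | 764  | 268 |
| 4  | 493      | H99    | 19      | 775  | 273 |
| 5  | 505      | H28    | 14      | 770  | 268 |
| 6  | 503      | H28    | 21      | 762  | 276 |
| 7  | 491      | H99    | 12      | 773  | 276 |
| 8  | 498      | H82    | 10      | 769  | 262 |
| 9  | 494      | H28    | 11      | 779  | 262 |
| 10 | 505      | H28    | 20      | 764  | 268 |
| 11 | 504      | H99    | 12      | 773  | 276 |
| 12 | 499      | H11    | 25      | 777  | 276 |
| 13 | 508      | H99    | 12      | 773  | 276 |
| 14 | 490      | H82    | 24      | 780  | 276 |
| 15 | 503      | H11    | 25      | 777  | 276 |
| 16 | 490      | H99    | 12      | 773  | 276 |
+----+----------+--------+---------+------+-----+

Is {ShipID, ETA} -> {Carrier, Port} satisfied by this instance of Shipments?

(ShipID=H83, ETA=273): row 1 → {Carrier,Port} = (18, 772) ✓
(ShipID=H28, ETA=276): rows 2, 6 → {Carrier,Port} = (21, 762), (21, 762) ✓
(ShipID=H28, ETA=268): rows 3, 5, 10 → {Carrier,Port} takes values {(20, 764), (14, 770)} — violation
(ShipID=H99, ETA=273): row 4 → {Carrier,Port} = (19, 775) ✓
(ShipID=H99, ETA=276): rows 7, 11, 13, 16 → {Carrier,Port} = (12, 773), (12, 773), (12, 773), (12, 773) ✓
(ShipID=H82, ETA=262): row 8 → {Carrier,Port} = (10, 769) ✓
(ShipID=H28, ETA=262): row 9 → {Carrier,Port} = (11, 779) ✓
(ShipID=H11, ETA=276): rows 12, 15 → {Carrier,Port} = (25, 777), (25, 777) ✓
(ShipID=H82, ETA=276): row 14 → {Carrier,Port} = (24, 780) ✓
Two rows agree on {ShipID, ETA} but differ on {Carrier, Port}, so {ShipID, ETA} -> {Carrier, Port} does not hold.

No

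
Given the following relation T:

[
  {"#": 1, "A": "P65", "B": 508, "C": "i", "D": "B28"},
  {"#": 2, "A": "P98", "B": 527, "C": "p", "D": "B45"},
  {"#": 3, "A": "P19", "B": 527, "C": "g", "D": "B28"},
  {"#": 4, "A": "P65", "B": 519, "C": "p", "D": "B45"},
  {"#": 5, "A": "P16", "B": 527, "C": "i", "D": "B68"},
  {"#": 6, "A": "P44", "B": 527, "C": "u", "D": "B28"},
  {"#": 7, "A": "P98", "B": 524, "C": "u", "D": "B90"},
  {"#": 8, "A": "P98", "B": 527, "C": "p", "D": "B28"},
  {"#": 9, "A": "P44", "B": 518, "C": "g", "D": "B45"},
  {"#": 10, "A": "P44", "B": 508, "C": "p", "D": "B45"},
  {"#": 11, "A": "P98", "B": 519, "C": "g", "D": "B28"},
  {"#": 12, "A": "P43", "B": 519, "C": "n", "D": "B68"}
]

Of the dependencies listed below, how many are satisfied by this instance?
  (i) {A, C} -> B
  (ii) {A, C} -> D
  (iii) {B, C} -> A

(i) {A, C} -> B: every LHS value maps to a single RHS value — holds.
(ii) {A, C} -> D: (A=P98, C=p): rows 2, 8 → D takes values {B45, B28} — violation — fails.
(iii) {B, C} -> A: every LHS value maps to a single RHS value — holds.
2 of the 3 dependencies hold.

2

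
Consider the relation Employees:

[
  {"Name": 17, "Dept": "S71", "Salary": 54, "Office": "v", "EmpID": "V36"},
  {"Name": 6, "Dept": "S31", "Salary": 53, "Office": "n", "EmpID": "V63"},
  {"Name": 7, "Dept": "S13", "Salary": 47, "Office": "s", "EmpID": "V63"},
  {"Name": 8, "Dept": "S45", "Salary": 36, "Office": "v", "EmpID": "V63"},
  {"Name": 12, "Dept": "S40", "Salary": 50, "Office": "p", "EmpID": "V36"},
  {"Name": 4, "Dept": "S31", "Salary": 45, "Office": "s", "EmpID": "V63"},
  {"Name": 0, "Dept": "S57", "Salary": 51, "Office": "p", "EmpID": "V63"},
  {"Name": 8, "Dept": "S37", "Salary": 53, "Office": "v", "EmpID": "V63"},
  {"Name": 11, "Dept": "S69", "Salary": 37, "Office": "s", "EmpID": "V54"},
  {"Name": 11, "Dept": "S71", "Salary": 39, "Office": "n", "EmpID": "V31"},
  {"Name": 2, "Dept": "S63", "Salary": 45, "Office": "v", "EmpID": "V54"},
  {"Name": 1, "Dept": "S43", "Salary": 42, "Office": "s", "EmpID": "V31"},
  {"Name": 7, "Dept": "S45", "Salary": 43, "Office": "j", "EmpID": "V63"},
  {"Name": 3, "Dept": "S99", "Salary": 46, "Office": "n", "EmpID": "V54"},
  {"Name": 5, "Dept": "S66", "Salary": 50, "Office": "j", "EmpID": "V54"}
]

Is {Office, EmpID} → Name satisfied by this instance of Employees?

No

(Office=v, EmpID=V36): 1 row → Name = 17 ✓
(Office=n, EmpID=V63): 1 row → Name = 6 ✓
(Office=s, EmpID=V63): 2 rows → Name takes values {7, 4} — violation
(Office=v, EmpID=V63): 2 rows → Name = 8, 8 ✓
(Office=p, EmpID=V36): 1 row → Name = 12 ✓
(Office=p, EmpID=V63): 1 row → Name = 0 ✓
(Office=s, EmpID=V54): 1 row → Name = 11 ✓
(Office=n, EmpID=V31): 1 row → Name = 11 ✓
(Office=v, EmpID=V54): 1 row → Name = 2 ✓
(Office=s, EmpID=V31): 1 row → Name = 1 ✓
(Office=j, EmpID=V63): 1 row → Name = 7 ✓
(Office=n, EmpID=V54): 1 row → Name = 3 ✓
(Office=j, EmpID=V54): 1 row → Name = 5 ✓
Two rows agree on {Office, EmpID} but differ on Name, so {Office, EmpID} → Name does not hold.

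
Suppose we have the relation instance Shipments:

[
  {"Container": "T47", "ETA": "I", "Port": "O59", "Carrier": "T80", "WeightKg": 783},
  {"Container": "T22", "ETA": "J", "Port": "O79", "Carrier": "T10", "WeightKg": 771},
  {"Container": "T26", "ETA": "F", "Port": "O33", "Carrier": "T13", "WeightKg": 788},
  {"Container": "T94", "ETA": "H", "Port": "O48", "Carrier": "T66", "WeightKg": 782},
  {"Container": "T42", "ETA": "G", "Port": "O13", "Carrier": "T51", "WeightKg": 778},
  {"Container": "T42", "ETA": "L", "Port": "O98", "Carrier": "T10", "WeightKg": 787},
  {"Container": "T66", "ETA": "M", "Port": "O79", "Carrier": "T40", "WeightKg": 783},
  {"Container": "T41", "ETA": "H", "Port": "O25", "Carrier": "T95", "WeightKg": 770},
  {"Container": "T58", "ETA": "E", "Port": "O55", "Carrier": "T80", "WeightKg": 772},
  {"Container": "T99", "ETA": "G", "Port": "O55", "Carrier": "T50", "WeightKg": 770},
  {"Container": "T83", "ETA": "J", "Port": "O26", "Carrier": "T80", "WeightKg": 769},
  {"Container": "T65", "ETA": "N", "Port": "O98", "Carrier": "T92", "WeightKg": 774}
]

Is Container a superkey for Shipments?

Two distinct rows share Container=T42, so Container does not determine every attribute — not a superkey.

No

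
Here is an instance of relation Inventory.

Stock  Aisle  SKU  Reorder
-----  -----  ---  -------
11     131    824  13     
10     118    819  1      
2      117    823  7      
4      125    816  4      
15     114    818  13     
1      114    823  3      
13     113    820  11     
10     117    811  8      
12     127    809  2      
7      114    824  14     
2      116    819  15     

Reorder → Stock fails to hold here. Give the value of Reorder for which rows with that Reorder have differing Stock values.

Reorder=13: 2 rows → Stock takes values {11, 15} — violation
Reorder=1: 1 row → Stock = 10 ✓
Reorder=7: 1 row → Stock = 2 ✓
Reorder=4: 1 row → Stock = 4 ✓
Reorder=3: 1 row → Stock = 1 ✓
Reorder=11: 1 row → Stock = 13 ✓
Reorder=8: 1 row → Stock = 10 ✓
Reorder=2: 1 row → Stock = 12 ✓
Reorder=14: 1 row → Stock = 7 ✓
Reorder=15: 1 row → Stock = 2 ✓
The only Reorder value with inconsistent Stock is Reorder=13.

13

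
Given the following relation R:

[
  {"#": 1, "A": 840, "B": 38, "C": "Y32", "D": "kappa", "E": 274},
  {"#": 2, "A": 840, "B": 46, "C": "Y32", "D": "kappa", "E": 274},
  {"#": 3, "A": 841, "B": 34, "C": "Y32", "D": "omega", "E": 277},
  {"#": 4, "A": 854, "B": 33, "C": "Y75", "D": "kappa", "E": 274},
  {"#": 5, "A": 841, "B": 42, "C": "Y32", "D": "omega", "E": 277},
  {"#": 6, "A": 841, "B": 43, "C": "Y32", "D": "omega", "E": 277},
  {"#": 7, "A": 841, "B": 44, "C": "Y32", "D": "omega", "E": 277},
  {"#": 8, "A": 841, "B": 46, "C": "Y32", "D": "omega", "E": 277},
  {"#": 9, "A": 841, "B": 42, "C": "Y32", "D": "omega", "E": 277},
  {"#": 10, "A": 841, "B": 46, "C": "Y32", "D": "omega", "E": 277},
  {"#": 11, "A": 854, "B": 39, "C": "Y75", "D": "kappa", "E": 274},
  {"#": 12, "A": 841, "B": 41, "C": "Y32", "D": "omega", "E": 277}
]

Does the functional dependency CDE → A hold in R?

Yes

(C=Y32, D=kappa, E=274): rows 1, 2 → A = 840, 840 ✓
(C=Y32, D=omega, E=277): rows 3, 5, 6, 7, 8, 9, 10, 12 → A = 841, 841, 841, 841, 841, 841, 841, 841 ✓
(C=Y75, D=kappa, E=274): rows 4, 11 → A = 854, 854 ✓
Every CDE value is associated with a single A value, so CDE → A holds.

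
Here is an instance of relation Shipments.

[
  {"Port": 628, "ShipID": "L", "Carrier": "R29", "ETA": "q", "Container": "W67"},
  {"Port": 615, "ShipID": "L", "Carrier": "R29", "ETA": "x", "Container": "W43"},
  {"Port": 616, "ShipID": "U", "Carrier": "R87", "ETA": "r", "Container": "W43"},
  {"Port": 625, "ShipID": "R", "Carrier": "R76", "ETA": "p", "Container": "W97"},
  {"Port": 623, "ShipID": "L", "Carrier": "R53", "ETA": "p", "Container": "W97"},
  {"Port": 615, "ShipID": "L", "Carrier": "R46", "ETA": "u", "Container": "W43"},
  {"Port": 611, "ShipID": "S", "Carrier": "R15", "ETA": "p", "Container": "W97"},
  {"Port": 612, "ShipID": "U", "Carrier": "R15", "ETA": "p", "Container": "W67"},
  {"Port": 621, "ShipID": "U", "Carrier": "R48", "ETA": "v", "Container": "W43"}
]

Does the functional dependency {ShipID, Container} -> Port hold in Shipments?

No

(ShipID=L, Container=W67): 1 row → Port = 628 ✓
(ShipID=L, Container=W43): 2 rows → Port = 615, 615 ✓
(ShipID=U, Container=W43): 2 rows → Port takes values {616, 621} — violation
(ShipID=R, Container=W97): 1 row → Port = 625 ✓
(ShipID=L, Container=W97): 1 row → Port = 623 ✓
(ShipID=S, Container=W97): 1 row → Port = 611 ✓
(ShipID=U, Container=W67): 1 row → Port = 612 ✓
Two rows agree on {ShipID, Container} but differ on Port, so {ShipID, Container} -> Port does not hold.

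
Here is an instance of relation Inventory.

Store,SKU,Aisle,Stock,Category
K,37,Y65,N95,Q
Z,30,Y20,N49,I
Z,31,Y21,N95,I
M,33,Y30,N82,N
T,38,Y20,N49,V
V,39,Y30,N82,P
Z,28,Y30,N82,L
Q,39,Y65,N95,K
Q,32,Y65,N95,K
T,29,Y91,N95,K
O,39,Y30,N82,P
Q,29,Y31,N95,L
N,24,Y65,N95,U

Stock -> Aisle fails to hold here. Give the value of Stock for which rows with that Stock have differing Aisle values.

Stock=N95: 7 rows → Aisle takes values {Y65, Y21, Y91, Y31} — violation
Stock=N49: 2 rows → Aisle = Y20, Y20 ✓
Stock=N82: 4 rows → Aisle = Y30, Y30, Y30, Y30 ✓
The only Stock value with inconsistent Aisle is Stock=N95.

N95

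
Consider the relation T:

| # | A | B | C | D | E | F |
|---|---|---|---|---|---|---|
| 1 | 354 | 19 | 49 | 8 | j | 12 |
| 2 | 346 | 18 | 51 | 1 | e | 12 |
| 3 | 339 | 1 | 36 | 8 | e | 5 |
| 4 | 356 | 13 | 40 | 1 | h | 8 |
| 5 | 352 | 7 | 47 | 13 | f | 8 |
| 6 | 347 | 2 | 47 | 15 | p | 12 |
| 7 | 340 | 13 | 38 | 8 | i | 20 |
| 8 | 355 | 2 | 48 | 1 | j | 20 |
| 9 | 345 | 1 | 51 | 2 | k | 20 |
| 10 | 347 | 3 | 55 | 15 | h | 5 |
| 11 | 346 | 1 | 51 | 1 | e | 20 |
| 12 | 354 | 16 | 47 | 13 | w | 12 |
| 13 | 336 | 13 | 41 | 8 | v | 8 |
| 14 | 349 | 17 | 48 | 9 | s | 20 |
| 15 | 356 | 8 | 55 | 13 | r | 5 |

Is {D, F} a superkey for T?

Rows 8 and 11 have the same {D, F} value (D=1, F=20) but are distinct tuples, so {D, F} does not determine every attribute — not a superkey.

No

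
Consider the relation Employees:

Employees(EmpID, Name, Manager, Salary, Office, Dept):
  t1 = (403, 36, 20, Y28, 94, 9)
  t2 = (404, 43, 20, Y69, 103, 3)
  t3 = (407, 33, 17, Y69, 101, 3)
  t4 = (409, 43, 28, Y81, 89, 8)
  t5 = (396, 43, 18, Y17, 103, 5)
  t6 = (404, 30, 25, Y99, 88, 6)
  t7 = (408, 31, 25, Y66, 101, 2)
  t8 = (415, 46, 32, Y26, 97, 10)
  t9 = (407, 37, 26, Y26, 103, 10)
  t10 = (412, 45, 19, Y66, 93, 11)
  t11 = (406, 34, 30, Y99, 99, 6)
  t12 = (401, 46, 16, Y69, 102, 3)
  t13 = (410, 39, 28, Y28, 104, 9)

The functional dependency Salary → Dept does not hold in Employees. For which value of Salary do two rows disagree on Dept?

Salary=Y28: rows 1, 13 → Dept = 9, 9 ✓
Salary=Y69: rows 2, 3, 12 → Dept = 3, 3, 3 ✓
Salary=Y81: row 4 → Dept = 8 ✓
Salary=Y17: row 5 → Dept = 5 ✓
Salary=Y99: rows 6, 11 → Dept = 6, 6 ✓
Salary=Y66: rows 7, 10 → Dept takes values {2, 11} — violation
Salary=Y26: rows 8, 9 → Dept = 10, 10 ✓
The only Salary value with inconsistent Dept is Salary=Y66.

Y66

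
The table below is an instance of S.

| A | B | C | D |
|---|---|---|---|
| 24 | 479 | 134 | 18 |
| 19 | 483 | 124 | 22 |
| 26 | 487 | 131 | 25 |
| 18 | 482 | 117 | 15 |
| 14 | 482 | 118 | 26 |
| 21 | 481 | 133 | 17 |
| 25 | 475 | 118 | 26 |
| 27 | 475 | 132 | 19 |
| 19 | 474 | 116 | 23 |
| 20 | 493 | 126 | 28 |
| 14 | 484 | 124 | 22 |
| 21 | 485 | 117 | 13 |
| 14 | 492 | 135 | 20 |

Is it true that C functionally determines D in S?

C=134: 1 row → D = 18 ✓
C=124: 2 rows → D = 22, 22 ✓
C=131: 1 row → D = 25 ✓
C=117: 2 rows → D takes values {15, 13} — violation
C=118: 2 rows → D = 26, 26 ✓
C=133: 1 row → D = 17 ✓
C=132: 1 row → D = 19 ✓
C=116: 1 row → D = 23 ✓
C=126: 1 row → D = 28 ✓
C=135: 1 row → D = 20 ✓
Two rows agree on C but differ on D, so C -> D does not hold.

No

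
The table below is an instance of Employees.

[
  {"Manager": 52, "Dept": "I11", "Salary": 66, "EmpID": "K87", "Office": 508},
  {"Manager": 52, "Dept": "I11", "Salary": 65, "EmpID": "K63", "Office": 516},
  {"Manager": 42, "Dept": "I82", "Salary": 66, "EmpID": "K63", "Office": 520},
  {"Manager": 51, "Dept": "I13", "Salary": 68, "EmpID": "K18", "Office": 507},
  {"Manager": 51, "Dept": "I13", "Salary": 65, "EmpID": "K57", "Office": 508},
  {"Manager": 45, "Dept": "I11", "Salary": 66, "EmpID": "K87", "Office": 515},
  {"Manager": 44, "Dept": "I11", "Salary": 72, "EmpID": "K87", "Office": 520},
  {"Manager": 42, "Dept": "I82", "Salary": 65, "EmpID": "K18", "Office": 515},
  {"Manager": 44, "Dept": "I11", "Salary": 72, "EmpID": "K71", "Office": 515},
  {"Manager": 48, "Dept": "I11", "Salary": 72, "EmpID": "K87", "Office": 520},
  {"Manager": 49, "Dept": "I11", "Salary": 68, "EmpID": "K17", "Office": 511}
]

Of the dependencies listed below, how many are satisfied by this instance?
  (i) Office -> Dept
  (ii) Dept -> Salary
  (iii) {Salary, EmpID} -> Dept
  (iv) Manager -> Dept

(i) Office -> Dept: Office=508: 2 rows → Dept takes values {I11, I13} — violation; Office=520: 3 rows → Dept takes values {I82, I11} — violation; Office=515: 3 rows → Dept takes values {I11, I82} — violation — fails.
(ii) Dept -> Salary: Dept=I11: 7 rows → Salary takes values {66, 65, 72, 68} — violation; Dept=I82: 2 rows → Salary takes values {66, 65} — violation; Dept=I13: 2 rows → Salary takes values {68, 65} — violation — fails.
(iii) {Salary, EmpID} -> Dept: every LHS value maps to a single RHS value — holds.
(iv) Manager -> Dept: every LHS value maps to a single RHS value — holds.
2 of the 4 dependencies hold.

2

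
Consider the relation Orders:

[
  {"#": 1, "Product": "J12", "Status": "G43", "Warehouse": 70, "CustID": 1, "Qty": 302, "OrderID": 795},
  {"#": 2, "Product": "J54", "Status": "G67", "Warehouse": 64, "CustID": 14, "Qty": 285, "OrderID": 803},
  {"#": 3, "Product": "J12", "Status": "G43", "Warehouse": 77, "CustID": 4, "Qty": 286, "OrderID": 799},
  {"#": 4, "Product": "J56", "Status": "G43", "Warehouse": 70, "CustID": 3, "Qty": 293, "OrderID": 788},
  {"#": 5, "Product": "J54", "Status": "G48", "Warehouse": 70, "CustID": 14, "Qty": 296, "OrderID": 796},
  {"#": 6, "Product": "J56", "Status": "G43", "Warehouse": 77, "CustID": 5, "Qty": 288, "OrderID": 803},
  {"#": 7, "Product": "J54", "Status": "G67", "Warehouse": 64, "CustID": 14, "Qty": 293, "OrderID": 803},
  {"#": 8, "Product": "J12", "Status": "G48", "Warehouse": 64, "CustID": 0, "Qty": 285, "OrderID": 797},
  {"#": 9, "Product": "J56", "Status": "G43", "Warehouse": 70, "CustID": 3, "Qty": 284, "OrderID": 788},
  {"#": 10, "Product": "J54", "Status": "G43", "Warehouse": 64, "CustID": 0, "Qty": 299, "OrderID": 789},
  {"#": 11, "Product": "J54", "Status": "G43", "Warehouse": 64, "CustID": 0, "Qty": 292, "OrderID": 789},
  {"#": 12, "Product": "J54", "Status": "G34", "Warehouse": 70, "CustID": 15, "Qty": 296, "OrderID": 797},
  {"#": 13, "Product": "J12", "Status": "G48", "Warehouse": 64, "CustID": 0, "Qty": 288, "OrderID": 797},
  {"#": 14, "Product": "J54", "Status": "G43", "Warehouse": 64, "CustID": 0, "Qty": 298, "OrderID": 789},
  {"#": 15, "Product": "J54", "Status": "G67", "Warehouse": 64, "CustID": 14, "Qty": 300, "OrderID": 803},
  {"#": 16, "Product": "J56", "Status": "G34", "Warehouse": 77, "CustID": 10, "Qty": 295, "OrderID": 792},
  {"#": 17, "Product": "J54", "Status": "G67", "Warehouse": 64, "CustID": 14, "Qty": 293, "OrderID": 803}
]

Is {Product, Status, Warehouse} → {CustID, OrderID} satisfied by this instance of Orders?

Yes

(Product=J12, Status=G43, Warehouse=70): row 1 → {CustID,OrderID} = (1, 795) ✓
(Product=J54, Status=G67, Warehouse=64): rows 2, 7, 15, 17 → {CustID,OrderID} = (14, 803), (14, 803), (14, 803), (14, 803) ✓
(Product=J12, Status=G43, Warehouse=77): row 3 → {CustID,OrderID} = (4, 799) ✓
(Product=J56, Status=G43, Warehouse=70): rows 4, 9 → {CustID,OrderID} = (3, 788), (3, 788) ✓
(Product=J54, Status=G48, Warehouse=70): row 5 → {CustID,OrderID} = (14, 796) ✓
(Product=J56, Status=G43, Warehouse=77): row 6 → {CustID,OrderID} = (5, 803) ✓
(Product=J12, Status=G48, Warehouse=64): rows 8, 13 → {CustID,OrderID} = (0, 797), (0, 797) ✓
(Product=J54, Status=G43, Warehouse=64): rows 10, 11, 14 → {CustID,OrderID} = (0, 789), (0, 789), (0, 789) ✓
(Product=J54, Status=G34, Warehouse=70): row 12 → {CustID,OrderID} = (15, 797) ✓
(Product=J56, Status=G34, Warehouse=77): row 16 → {CustID,OrderID} = (10, 792) ✓
Every {Product, Status, Warehouse} value is associated with a single {CustID, OrderID} value, so {Product, Status, Warehouse} → {CustID, OrderID} holds.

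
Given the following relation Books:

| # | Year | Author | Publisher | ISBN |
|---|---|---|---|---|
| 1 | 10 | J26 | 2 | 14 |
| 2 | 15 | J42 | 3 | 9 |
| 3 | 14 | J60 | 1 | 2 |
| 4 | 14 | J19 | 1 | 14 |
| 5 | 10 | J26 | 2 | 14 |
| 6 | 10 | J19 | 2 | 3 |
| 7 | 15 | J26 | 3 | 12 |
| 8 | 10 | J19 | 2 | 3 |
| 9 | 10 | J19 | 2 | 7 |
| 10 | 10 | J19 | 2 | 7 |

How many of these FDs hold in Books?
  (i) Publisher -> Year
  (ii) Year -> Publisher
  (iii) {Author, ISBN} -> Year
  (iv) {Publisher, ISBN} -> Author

4

(i) Publisher -> Year: every LHS value maps to a single RHS value — holds.
(ii) Year -> Publisher: every LHS value maps to a single RHS value — holds.
(iii) {Author, ISBN} -> Year: every LHS value maps to a single RHS value — holds.
(iv) {Publisher, ISBN} -> Author: every LHS value maps to a single RHS value — holds.
4 of the 4 dependencies hold.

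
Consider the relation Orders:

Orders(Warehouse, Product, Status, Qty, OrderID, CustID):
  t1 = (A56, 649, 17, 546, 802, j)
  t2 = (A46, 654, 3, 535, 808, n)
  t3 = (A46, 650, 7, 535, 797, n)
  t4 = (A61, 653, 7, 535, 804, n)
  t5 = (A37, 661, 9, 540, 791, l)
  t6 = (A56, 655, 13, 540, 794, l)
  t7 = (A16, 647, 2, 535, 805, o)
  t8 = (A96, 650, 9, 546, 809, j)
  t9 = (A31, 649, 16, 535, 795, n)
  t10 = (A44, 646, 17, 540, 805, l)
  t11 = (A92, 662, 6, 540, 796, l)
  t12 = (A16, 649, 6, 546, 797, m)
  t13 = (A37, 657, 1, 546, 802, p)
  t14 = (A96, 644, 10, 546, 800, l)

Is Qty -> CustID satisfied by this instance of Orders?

Qty=546: rows 1, 8, 12, 13, 14 → CustID takes values {j, m, p, l} — violation
Qty=535: rows 2, 3, 4, 7, 9 → CustID takes values {n, o} — violation
Qty=540: rows 5, 6, 10, 11 → CustID = l, l, l, l ✓
Two rows agree on Qty but differ on CustID, so Qty -> CustID does not hold.

No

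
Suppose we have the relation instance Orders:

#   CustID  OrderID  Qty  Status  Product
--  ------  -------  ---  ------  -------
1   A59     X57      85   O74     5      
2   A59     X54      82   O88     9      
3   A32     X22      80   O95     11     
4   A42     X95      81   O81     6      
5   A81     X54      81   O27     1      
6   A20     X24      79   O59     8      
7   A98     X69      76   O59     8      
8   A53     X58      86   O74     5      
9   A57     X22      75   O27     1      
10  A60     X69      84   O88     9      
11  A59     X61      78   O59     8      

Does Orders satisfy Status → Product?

Yes

Status=O74: rows 1, 8 → Product = 5, 5 ✓
Status=O88: rows 2, 10 → Product = 9, 9 ✓
Status=O95: row 3 → Product = 11 ✓
Status=O81: row 4 → Product = 6 ✓
Status=O27: rows 5, 9 → Product = 1, 1 ✓
Status=O59: rows 6, 7, 11 → Product = 8, 8, 8 ✓
Every Status value is associated with a single Product value, so Status → Product holds.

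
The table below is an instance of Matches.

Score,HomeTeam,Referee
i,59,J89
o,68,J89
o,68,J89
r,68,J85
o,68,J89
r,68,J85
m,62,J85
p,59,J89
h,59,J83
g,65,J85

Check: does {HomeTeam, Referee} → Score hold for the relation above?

(HomeTeam=59, Referee=J89): 2 rows → Score takes values {i, p} — violation
(HomeTeam=68, Referee=J89): 3 rows → Score = o, o, o ✓
(HomeTeam=68, Referee=J85): 2 rows → Score = r, r ✓
(HomeTeam=62, Referee=J85): 1 row → Score = m ✓
(HomeTeam=59, Referee=J83): 1 row → Score = h ✓
(HomeTeam=65, Referee=J85): 1 row → Score = g ✓
Two rows agree on {HomeTeam, Referee} but differ on Score, so {HomeTeam, Referee} → Score does not hold.

No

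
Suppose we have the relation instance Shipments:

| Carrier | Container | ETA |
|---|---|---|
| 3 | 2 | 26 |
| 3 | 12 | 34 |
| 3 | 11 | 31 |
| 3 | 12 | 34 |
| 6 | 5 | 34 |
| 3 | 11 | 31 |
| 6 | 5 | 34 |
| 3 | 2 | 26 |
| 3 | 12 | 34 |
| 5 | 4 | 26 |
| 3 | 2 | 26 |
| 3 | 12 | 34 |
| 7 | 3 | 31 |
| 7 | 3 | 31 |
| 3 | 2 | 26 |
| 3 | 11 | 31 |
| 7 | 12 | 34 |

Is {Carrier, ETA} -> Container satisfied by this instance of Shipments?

(Carrier=3, ETA=26): 4 rows → Container = 2, 2, 2, 2 ✓
(Carrier=3, ETA=34): 4 rows → Container = 12, 12, 12, 12 ✓
(Carrier=3, ETA=31): 3 rows → Container = 11, 11, 11 ✓
(Carrier=6, ETA=34): 2 rows → Container = 5, 5 ✓
(Carrier=5, ETA=26): 1 row → Container = 4 ✓
(Carrier=7, ETA=31): 2 rows → Container = 3, 3 ✓
(Carrier=7, ETA=34): 1 row → Container = 12 ✓
Every {Carrier, ETA} value is associated with a single Container value, so {Carrier, ETA} -> Container holds.

Yes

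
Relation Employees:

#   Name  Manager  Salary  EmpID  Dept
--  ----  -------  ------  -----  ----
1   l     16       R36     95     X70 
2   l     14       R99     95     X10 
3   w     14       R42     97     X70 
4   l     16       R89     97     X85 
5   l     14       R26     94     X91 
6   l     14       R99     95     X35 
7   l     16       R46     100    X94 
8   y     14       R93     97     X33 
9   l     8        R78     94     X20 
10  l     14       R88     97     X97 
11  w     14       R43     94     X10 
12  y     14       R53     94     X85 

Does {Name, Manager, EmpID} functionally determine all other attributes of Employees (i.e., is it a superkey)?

Rows 2 and 6 have the same {Name, Manager, EmpID} value (Name=l, Manager=14, EmpID=95) but are distinct tuples, so {Name, Manager, EmpID} does not determine every attribute — not a superkey.

No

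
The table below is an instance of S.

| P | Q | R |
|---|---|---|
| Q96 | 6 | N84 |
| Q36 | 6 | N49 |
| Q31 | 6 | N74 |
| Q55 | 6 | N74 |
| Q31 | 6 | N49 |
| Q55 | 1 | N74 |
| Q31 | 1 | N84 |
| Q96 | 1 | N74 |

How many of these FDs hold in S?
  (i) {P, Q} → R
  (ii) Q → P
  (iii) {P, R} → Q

0

(i) {P, Q} → R: (P=Q31, Q=6): 2 rows → R takes values {N74, N49} — violation — fails.
(ii) Q → P: Q=6: 5 rows → P takes values {Q96, Q36, Q31, Q55} — violation; Q=1: 3 rows → P takes values {Q55, Q31, Q96} — violation — fails.
(iii) {P, R} → Q: (P=Q55, R=N74): 2 rows → Q takes values {6, 1} — violation — fails.
None of the 3 dependencies hold.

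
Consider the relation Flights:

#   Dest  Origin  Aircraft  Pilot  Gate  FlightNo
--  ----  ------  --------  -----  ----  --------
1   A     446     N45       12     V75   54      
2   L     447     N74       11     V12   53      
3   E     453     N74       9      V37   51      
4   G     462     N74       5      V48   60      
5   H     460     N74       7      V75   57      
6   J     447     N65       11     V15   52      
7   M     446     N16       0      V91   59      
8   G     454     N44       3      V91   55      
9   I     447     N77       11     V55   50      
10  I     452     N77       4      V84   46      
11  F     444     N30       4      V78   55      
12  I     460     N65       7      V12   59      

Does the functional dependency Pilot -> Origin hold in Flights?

Pilot=12: row 1 → Origin = 446 ✓
Pilot=11: rows 2, 6, 9 → Origin = 447, 447, 447 ✓
Pilot=9: row 3 → Origin = 453 ✓
Pilot=5: row 4 → Origin = 462 ✓
Pilot=7: rows 5, 12 → Origin = 460, 460 ✓
Pilot=0: row 7 → Origin = 446 ✓
Pilot=3: row 8 → Origin = 454 ✓
Pilot=4: rows 10, 11 → Origin takes values {452, 444} — violation
Two rows agree on Pilot but differ on Origin, so Pilot -> Origin does not hold.

No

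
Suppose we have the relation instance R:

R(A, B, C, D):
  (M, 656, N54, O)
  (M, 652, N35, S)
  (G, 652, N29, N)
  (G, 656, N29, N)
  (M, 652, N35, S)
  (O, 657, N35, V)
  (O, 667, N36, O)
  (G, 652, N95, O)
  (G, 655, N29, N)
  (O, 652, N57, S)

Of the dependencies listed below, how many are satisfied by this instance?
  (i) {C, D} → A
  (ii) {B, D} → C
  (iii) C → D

1

(i) {C, D} → A: every LHS value maps to a single RHS value — holds.
(ii) {B, D} → C: (B=652, D=S): 3 rows → C takes values {N35, N57} — violation — fails.
(iii) C → D: C=N35: 3 rows → D takes values {S, V} — violation — fails.
1 of the 3 dependencies holds.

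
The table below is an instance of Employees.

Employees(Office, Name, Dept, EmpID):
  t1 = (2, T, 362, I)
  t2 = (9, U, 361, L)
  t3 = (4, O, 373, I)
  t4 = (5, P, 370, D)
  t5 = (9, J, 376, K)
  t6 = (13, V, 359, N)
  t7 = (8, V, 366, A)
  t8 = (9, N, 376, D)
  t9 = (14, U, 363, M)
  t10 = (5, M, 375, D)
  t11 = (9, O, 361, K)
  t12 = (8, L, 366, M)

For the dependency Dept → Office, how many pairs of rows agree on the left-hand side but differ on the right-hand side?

0

Dept=361: all 2 rows agree on Office — 0 pairs.
Dept=376: all 2 rows agree on Office — 0 pairs.
Dept=366: all 2 rows agree on Office — 0 pairs.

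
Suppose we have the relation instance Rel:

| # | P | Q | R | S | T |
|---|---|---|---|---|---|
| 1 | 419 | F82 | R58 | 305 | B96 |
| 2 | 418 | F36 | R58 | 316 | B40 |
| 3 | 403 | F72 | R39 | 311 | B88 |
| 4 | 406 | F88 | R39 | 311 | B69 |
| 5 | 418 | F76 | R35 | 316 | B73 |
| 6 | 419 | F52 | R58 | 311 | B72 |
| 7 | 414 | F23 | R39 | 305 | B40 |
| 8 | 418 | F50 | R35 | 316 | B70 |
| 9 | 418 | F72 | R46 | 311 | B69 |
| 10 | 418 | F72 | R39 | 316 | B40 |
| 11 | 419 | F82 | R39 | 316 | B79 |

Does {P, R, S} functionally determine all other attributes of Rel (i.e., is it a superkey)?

Rows 5 and 8 have the same {P, R, S} value (P=418, R=R35, S=316) but are distinct tuples, so {P, R, S} does not determine every attribute — not a superkey.

No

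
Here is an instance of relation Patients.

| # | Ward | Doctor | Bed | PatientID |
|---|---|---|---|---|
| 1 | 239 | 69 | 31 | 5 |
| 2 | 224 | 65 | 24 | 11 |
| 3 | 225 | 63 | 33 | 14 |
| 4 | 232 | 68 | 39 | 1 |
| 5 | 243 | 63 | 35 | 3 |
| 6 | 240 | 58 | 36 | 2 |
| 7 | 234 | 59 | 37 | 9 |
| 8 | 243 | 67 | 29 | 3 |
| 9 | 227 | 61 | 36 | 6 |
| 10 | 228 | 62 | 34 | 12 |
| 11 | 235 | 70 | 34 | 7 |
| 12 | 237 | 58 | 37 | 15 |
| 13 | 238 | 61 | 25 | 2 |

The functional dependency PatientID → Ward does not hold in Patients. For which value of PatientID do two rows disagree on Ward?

PatientID=5: row 1 → Ward = 239 ✓
PatientID=11: row 2 → Ward = 224 ✓
PatientID=14: row 3 → Ward = 225 ✓
PatientID=1: row 4 → Ward = 232 ✓
PatientID=3: rows 5, 8 → Ward = 243, 243 ✓
PatientID=2: rows 6, 13 → Ward takes values {240, 238} — violation
PatientID=9: row 7 → Ward = 234 ✓
PatientID=6: row 9 → Ward = 227 ✓
PatientID=12: row 10 → Ward = 228 ✓
PatientID=7: row 11 → Ward = 235 ✓
PatientID=15: row 12 → Ward = 237 ✓
The only PatientID value with inconsistent Ward is PatientID=2.

2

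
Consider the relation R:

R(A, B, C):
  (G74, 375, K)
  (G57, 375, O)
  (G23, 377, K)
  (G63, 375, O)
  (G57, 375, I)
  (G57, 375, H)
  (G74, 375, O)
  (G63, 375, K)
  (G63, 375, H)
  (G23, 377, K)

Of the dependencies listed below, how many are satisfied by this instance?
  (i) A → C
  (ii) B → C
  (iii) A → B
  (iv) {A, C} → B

2

(i) A → C: A=G74: 2 rows → C takes values {K, O} — violation; A=G57: 3 rows → C takes values {O, I, H} — violation; A=G63: 3 rows → C takes values {O, K, H} — violation — fails.
(ii) B → C: B=375: 8 rows → C takes values {K, O, I, H} — violation — fails.
(iii) A → B: every LHS value maps to a single RHS value — holds.
(iv) {A, C} → B: every LHS value maps to a single RHS value — holds.
2 of the 4 dependencies hold.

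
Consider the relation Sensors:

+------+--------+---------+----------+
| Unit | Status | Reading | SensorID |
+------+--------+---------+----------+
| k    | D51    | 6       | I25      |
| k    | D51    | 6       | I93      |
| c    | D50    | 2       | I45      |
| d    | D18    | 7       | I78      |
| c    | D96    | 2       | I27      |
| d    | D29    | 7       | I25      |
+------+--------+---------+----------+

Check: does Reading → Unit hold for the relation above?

Reading=6: 2 rows → Unit = k, k ✓
Reading=2: 2 rows → Unit = c, c ✓
Reading=7: 2 rows → Unit = d, d ✓
Every Reading value is associated with a single Unit value, so Reading → Unit holds.

Yes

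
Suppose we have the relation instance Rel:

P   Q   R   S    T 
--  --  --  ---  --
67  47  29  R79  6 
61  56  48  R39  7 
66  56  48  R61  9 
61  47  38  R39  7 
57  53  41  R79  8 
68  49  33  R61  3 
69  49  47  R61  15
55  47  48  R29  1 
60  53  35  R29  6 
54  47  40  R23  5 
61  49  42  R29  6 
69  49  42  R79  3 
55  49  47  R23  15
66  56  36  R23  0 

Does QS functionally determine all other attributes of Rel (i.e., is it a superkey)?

No

Two distinct rows share (Q=49, S=R61), so QS does not determine every attribute — not a superkey.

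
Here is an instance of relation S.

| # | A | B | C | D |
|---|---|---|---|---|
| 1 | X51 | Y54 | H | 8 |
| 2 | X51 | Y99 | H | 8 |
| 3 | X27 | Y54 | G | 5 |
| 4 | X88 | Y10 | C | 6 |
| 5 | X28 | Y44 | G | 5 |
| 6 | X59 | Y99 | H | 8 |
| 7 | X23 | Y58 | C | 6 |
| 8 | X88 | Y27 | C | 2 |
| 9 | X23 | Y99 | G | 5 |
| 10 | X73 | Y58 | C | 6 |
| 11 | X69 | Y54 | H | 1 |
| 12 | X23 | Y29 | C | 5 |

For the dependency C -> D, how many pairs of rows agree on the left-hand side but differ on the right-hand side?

10

C=H: violating pairs (1,11), (2,11), (6,11) — 3 pairs.
C=G: all 3 rows agree on D — 0 pairs.
C=C: violating pairs (4,8), (4,12), (7,8), (7,12), (8,10), (8,12), (10,12) — 7 pairs.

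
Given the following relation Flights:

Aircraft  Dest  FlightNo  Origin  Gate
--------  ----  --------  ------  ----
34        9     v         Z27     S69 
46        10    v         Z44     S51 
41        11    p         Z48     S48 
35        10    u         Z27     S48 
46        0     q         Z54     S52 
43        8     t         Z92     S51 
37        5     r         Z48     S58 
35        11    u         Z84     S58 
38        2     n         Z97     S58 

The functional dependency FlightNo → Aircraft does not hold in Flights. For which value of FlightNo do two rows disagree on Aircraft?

FlightNo=v: 2 rows → Aircraft takes values {34, 46} — violation
FlightNo=p: 1 row → Aircraft = 41 ✓
FlightNo=u: 2 rows → Aircraft = 35, 35 ✓
FlightNo=q: 1 row → Aircraft = 46 ✓
FlightNo=t: 1 row → Aircraft = 43 ✓
FlightNo=r: 1 row → Aircraft = 37 ✓
FlightNo=n: 1 row → Aircraft = 38 ✓
The only FlightNo value with inconsistent Aircraft is FlightNo=v.

v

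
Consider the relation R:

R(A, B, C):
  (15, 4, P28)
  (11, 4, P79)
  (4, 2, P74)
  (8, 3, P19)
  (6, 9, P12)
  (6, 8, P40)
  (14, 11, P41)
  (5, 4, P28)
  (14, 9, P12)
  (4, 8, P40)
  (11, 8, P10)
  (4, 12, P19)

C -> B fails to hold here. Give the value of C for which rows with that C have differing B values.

C=P28: 2 rows → B = 4, 4 ✓
C=P79: 1 row → B = 4 ✓
C=P74: 1 row → B = 2 ✓
C=P19: 2 rows → B takes values {3, 12} — violation
C=P12: 2 rows → B = 9, 9 ✓
C=P40: 2 rows → B = 8, 8 ✓
C=P41: 1 row → B = 11 ✓
C=P10: 1 row → B = 8 ✓
The only C value with inconsistent B is C=P19.

P19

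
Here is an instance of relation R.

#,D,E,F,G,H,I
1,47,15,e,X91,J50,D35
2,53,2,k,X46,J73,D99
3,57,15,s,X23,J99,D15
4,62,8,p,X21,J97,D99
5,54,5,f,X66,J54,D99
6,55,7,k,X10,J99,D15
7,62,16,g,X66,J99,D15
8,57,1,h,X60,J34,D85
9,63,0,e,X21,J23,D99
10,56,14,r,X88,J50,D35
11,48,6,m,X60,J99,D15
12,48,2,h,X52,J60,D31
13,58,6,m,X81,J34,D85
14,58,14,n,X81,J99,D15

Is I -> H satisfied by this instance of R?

No

I=D35: rows 1, 10 → H = J50, J50 ✓
I=D99: rows 2, 4, 5, 9 → H takes values {J73, J97, J54, J23} — violation
I=D15: rows 3, 6, 7, 11, 14 → H = J99, J99, J99, J99, J99 ✓
I=D85: rows 8, 13 → H = J34, J34 ✓
I=D31: row 12 → H = J60 ✓
Two rows agree on I but differ on H, so I -> H does not hold.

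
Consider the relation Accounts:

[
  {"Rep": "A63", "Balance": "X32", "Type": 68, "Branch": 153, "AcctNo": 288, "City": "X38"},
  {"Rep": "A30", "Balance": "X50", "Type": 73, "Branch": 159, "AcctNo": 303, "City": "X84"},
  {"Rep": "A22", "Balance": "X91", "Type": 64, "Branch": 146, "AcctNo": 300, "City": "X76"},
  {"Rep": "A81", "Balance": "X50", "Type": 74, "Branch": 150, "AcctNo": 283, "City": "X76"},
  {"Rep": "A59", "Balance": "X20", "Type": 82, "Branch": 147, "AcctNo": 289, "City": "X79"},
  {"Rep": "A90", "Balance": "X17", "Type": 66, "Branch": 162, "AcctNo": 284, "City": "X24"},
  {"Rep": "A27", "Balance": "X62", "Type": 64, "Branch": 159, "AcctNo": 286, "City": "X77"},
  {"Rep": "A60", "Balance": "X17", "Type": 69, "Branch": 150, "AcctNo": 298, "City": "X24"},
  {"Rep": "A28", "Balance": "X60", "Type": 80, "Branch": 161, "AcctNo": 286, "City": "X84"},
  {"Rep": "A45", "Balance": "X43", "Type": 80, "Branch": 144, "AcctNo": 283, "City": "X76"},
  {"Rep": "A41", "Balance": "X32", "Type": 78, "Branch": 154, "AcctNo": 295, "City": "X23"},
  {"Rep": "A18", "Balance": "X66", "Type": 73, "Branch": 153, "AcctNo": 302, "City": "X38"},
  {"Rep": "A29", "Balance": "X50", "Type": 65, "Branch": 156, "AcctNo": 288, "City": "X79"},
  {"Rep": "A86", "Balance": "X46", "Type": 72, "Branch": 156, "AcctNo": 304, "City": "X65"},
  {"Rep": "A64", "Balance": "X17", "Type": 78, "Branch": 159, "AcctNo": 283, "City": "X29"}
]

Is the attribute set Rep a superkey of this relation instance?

Yes

All 15 rows have distinct Rep values, so Rep → (all attributes) holds and Rep is a superkey.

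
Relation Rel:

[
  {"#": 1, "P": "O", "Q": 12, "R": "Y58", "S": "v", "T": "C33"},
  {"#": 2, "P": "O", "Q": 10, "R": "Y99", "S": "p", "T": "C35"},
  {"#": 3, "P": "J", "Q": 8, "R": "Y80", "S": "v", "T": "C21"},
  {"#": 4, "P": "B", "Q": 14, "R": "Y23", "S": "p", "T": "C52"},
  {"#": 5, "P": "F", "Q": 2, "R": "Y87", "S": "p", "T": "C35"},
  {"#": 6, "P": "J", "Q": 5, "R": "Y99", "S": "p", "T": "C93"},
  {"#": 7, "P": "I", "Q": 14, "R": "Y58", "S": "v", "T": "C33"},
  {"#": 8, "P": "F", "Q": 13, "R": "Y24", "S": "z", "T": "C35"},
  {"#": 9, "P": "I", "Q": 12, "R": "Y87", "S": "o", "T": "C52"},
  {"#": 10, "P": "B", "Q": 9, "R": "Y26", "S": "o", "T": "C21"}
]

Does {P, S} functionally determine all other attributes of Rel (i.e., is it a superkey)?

All 10 rows have distinct {P, S} values, so {P, S} → (all attributes) holds and {P, S} is a superkey.

Yes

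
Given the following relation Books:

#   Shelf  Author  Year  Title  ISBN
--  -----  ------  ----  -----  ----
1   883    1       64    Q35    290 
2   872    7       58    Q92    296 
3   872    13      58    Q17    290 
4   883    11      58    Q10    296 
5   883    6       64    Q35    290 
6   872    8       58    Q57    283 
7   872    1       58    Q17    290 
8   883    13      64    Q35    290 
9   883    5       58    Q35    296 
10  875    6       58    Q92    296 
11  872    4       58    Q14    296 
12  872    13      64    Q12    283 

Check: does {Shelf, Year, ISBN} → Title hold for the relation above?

No

(Shelf=883, Year=64, ISBN=290): rows 1, 5, 8 → Title = Q35, Q35, Q35 ✓
(Shelf=872, Year=58, ISBN=296): rows 2, 11 → Title takes values {Q92, Q14} — violation
(Shelf=872, Year=58, ISBN=290): rows 3, 7 → Title = Q17, Q17 ✓
(Shelf=883, Year=58, ISBN=296): rows 4, 9 → Title takes values {Q10, Q35} — violation
(Shelf=872, Year=58, ISBN=283): row 6 → Title = Q57 ✓
(Shelf=875, Year=58, ISBN=296): row 10 → Title = Q92 ✓
(Shelf=872, Year=64, ISBN=283): row 12 → Title = Q12 ✓
Two rows agree on {Shelf, Year, ISBN} but differ on Title, so {Shelf, Year, ISBN} → Title does not hold.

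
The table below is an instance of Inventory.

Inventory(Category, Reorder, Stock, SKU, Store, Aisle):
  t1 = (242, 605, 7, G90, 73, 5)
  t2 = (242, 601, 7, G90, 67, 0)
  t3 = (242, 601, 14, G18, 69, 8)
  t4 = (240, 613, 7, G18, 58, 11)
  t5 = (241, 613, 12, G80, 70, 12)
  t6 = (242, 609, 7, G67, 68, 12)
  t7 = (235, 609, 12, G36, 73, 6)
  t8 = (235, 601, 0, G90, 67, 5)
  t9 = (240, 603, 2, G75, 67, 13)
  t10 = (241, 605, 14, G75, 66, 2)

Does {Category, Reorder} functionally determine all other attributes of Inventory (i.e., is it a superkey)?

Rows 2 and 3 have the same {Category, Reorder} value (Category=242, Reorder=601) but are distinct tuples, so {Category, Reorder} does not determine every attribute — not a superkey.

No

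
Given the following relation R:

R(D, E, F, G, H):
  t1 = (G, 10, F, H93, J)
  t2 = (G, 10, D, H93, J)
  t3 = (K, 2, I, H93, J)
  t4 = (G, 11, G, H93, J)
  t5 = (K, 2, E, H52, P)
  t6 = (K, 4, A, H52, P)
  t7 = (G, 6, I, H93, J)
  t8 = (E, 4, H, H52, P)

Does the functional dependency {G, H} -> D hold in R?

No

(G=H93, H=J): rows 1, 2, 3, 4, 7 → D takes values {G, K} — violation
(G=H52, H=P): rows 5, 6, 8 → D takes values {K, E} — violation
Two rows agree on {G, H} but differ on D, so {G, H} -> D does not hold.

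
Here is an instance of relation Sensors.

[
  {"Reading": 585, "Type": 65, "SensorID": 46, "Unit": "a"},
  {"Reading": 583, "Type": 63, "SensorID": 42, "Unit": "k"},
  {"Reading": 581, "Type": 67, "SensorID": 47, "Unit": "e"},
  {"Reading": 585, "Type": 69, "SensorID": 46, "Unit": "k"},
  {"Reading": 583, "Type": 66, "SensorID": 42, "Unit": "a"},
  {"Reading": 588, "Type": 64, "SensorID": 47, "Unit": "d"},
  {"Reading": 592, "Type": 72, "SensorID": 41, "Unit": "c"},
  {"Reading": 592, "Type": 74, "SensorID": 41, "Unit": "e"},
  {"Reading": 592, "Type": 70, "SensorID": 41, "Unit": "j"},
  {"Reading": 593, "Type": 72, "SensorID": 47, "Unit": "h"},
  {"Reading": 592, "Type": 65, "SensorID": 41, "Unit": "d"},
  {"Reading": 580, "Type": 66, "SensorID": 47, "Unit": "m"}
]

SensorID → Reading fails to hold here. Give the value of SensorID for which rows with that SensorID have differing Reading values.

SensorID=46: 2 rows → Reading = 585, 585 ✓
SensorID=42: 2 rows → Reading = 583, 583 ✓
SensorID=47: 4 rows → Reading takes values {581, 588, 593, 580} — violation
SensorID=41: 4 rows → Reading = 592, 592, 592, 592 ✓
The only SensorID value with inconsistent Reading is SensorID=47.

47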